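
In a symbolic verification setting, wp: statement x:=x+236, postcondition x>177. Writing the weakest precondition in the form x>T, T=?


Formula: wp(x:=E, P) = P[E/x] (substitute E for x in postcondition)
Step 1: Postcondition: x>177
Step 2: Substitute x+236 for x: x+236>177
Step 3: Solve for x: x > 177-236 = -59

-59


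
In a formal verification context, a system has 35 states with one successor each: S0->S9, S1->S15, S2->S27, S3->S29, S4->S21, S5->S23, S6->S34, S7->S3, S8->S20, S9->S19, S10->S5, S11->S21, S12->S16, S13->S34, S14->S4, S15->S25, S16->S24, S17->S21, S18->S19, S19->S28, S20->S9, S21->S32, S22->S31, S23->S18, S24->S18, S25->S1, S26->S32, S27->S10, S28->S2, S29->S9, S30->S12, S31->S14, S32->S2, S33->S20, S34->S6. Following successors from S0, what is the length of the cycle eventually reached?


Trace from S0 until a state repeats:
  S0 -> S9 -> S19 -> S28 -> S2 -> S27 -> S10 -> S5 -> S23 -> S18 -> S19
S19 first seen at step 2, revisited at step 10.
Cycle length = 10 - 2 = 8

8


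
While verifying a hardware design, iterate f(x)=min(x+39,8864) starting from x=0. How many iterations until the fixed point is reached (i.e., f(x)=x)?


Step 1: x=0, cap=8864, increment=39
Step 2: x grows by 39 each step until capped at 8864; fixed point is x=8864
Step 3: iterations = ceil(8864/39) = 228

228


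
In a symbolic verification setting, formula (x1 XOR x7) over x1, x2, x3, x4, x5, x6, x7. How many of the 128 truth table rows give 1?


Formula: (x1 XOR x7) over 7 vars (128 rows)
Evaluate each row (x1, x2, x3, x4, x5, x6, x7 as bits, MSB first):
  row 0 [0000000]: (0 XOR 0) -> 0
  row 1 [0000001]: (0 XOR 1) -> 1
  row 2 [0000010]: (0 XOR 0) -> 0
  row 3 [0000011]: (0 XOR 1) -> 1
  row 4 [0000100]: (0 XOR 0) -> 0
  (every remaining row is evaluated the same way; all 128 results are listed next)
Full result column, 8 rows per line (x1,x2,x3,x4 fixed per line; x5,x6,x7 runs 000..111 left to right):
  rows 0-7 [x1,x2,x3,x4=0000]: 01010101  (ones: 4)
  rows 8-15 [x1,x2,x3,x4=0001]: 01010101  (ones: 4)
  rows 16-23 [x1,x2,x3,x4=0010]: 01010101  (ones: 4)
  rows 24-31 [x1,x2,x3,x4=0011]: 01010101  (ones: 4)
  rows 32-39 [x1,x2,x3,x4=0100]: 01010101  (ones: 4)
  rows 40-47 [x1,x2,x3,x4=0101]: 01010101  (ones: 4)
  rows 48-55 [x1,x2,x3,x4=0110]: 01010101  (ones: 4)
  rows 56-63 [x1,x2,x3,x4=0111]: 01010101  (ones: 4)
  rows 64-71 [x1,x2,x3,x4=1000]: 10101010  (ones: 4)
  rows 72-79 [x1,x2,x3,x4=1001]: 10101010  (ones: 4)
  rows 80-87 [x1,x2,x3,x4=1010]: 10101010  (ones: 4)
  rows 88-95 [x1,x2,x3,x4=1011]: 10101010  (ones: 4)
  rows 96-103 [x1,x2,x3,x4=1100]: 10101010  (ones: 4)
  rows 104-111 [x1,x2,x3,x4=1101]: 10101010  (ones: 4)
  rows 112-119 [x1,x2,x3,x4=1110]: 10101010  (ones: 4)
  rows 120-127 [x1,x2,x3,x4=1111]: 10101010  (ones: 4)
Count of 1-rows = 4+4+4+4+4+4+4+4+4+4+4+4+4+4+4+4 = 64

64


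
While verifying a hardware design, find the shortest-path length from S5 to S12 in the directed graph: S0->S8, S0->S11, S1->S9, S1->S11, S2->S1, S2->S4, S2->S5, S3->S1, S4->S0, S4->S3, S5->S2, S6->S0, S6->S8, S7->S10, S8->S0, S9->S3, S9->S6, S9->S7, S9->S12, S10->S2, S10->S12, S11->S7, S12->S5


BFS layer-by-layer from S5:
  dist 0: {S5}
  dist 1: {S2}
  dist 2: {S1, S4}
  dist 3: {S0, S3, S9, S11}
  dist 4: {S6, S7, S8, S12}
  -> S12 reached at distance 4
Shortest path length = 4

4


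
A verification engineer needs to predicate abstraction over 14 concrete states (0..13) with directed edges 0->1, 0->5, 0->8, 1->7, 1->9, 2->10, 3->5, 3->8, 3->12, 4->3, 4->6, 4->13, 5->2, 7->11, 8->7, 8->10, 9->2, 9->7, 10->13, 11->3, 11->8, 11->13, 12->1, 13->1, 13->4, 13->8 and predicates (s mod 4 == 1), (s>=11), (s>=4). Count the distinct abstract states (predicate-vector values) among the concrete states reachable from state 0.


BFS from 0:
Concrete reachable: {0, 1, 2, 3, 4, 5, 6, 7, 8, 9, 10, 11, 12, 13}
Abstract via predicates (s mod 4 == 1), (s>=11), (s>=4):
  (0,0,0) <- {0, 2, 3}
  (0,0,1) <- {4, 6, 7, 8, 10}
  (0,1,1) <- {11, 12}
  (1,0,0) <- {1}
  (1,0,1) <- {5, 9}
  (1,1,1) <- {13}
Distinct abstract states = 6

6


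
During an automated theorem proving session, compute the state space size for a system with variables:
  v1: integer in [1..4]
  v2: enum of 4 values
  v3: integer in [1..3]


State space = product of domain sizes of all variables.
Domain sizes:
  v1 (integer in [1..4]): 4
  v2 (enum of 4 values): 4
  v3 (integer in [1..3]): 3
Product = 4 * 4 * 3 = 48

48


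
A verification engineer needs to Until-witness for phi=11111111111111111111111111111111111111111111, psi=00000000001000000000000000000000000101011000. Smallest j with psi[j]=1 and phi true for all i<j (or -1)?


(phi U psi) at 0: need smallest j with psi[j]=1 and phi[i]=1 for all i in [0,j).
Scan from step 0:
  step 0: phi=1, psi=0 -> continue
  step 1: phi=1, psi=0 -> continue
  step 2: phi=1, psi=0 -> continue
  step 3: phi=1, psi=0 -> continue
  step 10: psi=1 and phi held for [0,10) -> witness found
Witness step = 10

10


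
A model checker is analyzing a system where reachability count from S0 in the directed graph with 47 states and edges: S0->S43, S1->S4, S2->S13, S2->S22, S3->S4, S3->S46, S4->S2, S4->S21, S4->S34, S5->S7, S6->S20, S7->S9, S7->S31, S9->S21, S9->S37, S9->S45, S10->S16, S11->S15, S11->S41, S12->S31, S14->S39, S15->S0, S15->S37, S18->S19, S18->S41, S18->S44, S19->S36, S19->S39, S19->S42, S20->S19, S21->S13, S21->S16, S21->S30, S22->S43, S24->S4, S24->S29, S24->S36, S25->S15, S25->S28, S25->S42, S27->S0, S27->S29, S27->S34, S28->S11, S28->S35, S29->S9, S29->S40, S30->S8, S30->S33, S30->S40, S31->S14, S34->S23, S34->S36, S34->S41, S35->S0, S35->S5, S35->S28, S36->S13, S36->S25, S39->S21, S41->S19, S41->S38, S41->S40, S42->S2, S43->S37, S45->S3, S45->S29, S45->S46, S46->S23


BFS from S0:
  layer 0: {S0}
  layer 1: {S43}
  layer 2: {S37}
Reachable set: {S0, S37, S43}
Count = 3

3


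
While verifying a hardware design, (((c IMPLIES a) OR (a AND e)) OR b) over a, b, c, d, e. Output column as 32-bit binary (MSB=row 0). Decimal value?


Formula: (((c IMPLIES a) OR (a AND e)) OR b) over a, b, c, d, e (32 rows)
Evaluate each row (bits = a,b,c,d,e, MSB first):
  row 0 [00000]: (((0 IMPLIES 0) OR (0 AND 0)) OR 0) -> 1
  row 1 [00001]: (((0 IMPLIES 0) OR (0 AND 1)) OR 0) -> 1
  row 2 [00010]: (((0 IMPLIES 0) OR (0 AND 0)) OR 0) -> 1
  row 3 [00011]: (((0 IMPLIES 0) OR (0 AND 1)) OR 0) -> 1
  row 4 [00100]: (((1 IMPLIES 0) OR (0 AND 0)) OR 0) -> 0
  row 5 [00101]: (((1 IMPLIES 0) OR (0 AND 1)) OR 0) -> 0
  row 6 [00110]: (((1 IMPLIES 0) OR (0 AND 0)) OR 0) -> 0
  row 7 [00111]: (((1 IMPLIES 0) OR (0 AND 1)) OR 0) -> 0
  row 8 [01000]: (((0 IMPLIES 0) OR (0 AND 0)) OR 1) -> 1
  row 9 [01001]: (((0 IMPLIES 0) OR (0 AND 1)) OR 1) -> 1
  row 10 [01010]: (((0 IMPLIES 0) OR (0 AND 0)) OR 1) -> 1
  row 11 [01011]: (((0 IMPLIES 0) OR (0 AND 1)) OR 1) -> 1
  row 12 [01100]: (((1 IMPLIES 0) OR (0 AND 0)) OR 1) -> 1
  row 13 [01101]: (((1 IMPLIES 0) OR (0 AND 1)) OR 1) -> 1
  row 14 [01110]: (((1 IMPLIES 0) OR (0 AND 0)) OR 1) -> 1
  row 15 [01111]: (((1 IMPLIES 0) OR (0 AND 1)) OR 1) -> 1
  row 16 [10000]: (((0 IMPLIES 1) OR (1 AND 0)) OR 0) -> 1
  row 17 [10001]: (((0 IMPLIES 1) OR (1 AND 1)) OR 0) -> 1
  row 18 [10010]: (((0 IMPLIES 1) OR (1 AND 0)) OR 0) -> 1
  row 19 [10011]: (((0 IMPLIES 1) OR (1 AND 1)) OR 0) -> 1
  row 20 [10100]: (((1 IMPLIES 1) OR (1 AND 0)) OR 0) -> 1
  row 21 [10101]: (((1 IMPLIES 1) OR (1 AND 1)) OR 0) -> 1
  row 22 [10110]: (((1 IMPLIES 1) OR (1 AND 0)) OR 0) -> 1
  row 23 [10111]: (((1 IMPLIES 1) OR (1 AND 1)) OR 0) -> 1
  row 24 [11000]: (((0 IMPLIES 1) OR (1 AND 0)) OR 1) -> 1
  row 25 [11001]: (((0 IMPLIES 1) OR (1 AND 1)) OR 1) -> 1
  row 26 [11010]: (((0 IMPLIES 1) OR (1 AND 0)) OR 1) -> 1
  row 27 [11011]: (((0 IMPLIES 1) OR (1 AND 1)) OR 1) -> 1
  row 28 [11100]: (((1 IMPLIES 1) OR (1 AND 0)) OR 1) -> 1
  row 29 [11101]: (((1 IMPLIES 1) OR (1 AND 1)) OR 1) -> 1
  row 30 [11110]: (((1 IMPLIES 1) OR (1 AND 0)) OR 1) -> 1
  row 31 [11111]: (((1 IMPLIES 1) OR (1 AND 1)) OR 1) -> 1
Full result column, 4 rows per line (a,b,c fixed per line; d,e runs 00..11 left to right):
  rows 0-3 [a,b,c=000]: 1111  = hex F
  rows 4-7 [a,b,c=001]: 0000  = hex 0
  rows 8-11 [a,b,c=010]: 1111  = hex F
  rows 12-15 [a,b,c=011]: 1111  = hex F
  rows 16-19 [a,b,c=100]: 1111  = hex F
  rows 20-23 [a,b,c=101]: 1111  = hex F
  rows 24-27 [a,b,c=110]: 1111  = hex F
  rows 28-31 [a,b,c=111]: 1111  = hex F
Output column (row 0 .. row 31) = 11110000111111111111111111111111
Output column grouped in 4s = 1111 0000 1111 1111 1111 1111 1111 1111 = 0xF0FFFFFF
Convert to decimal digit by digit (value = value*16 + digit):
  F -> 15
  15*16 + 0 = 240
  240*16 + 15 (F) = 3855
  3855*16 + 15 (F) = 61695
  61695*16 + 15 (F) = 987135
  987135*16 + 15 (F) = 15794175
  15794175*16 + 15 (F) = 252706815
  252706815*16 + 15 (F) = 4043309055
Decimal = 4043309055

4043309055


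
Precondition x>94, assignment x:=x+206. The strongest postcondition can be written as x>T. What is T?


Formula: sp(P, x:=E) = exists old_x. (x = E[old_x/x]) AND P[old_x/x] (old_x is the value of x before the assignment; eliminate old_x by solving x = E[old_x/x] for old_x)
Step 1: Precondition P: x>94, i.e. old_x > 94
Step 2: Assignment gives x = old_x + 206, so old_x = x - 206
Step 3: Substitute into P: x - 206 > 94
Step 4: Simplify: x > 94+206 = 300

300


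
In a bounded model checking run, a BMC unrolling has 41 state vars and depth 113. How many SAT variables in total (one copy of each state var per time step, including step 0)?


BMC unrolls to depth k, creating one copy of each state var for steps 0..k.
Step count = 113 + 1 = 114 (steps 0 through 113)
Vars per step = 41
Total = 41 * 114 = 4674

4674


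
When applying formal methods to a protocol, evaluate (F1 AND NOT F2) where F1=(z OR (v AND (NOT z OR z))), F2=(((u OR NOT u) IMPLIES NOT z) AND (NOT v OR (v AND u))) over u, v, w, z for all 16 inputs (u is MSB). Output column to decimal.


F1 = (z OR (v AND (NOT z OR z)))
F2 = (((u OR NOT u) IMPLIES NOT z) AND (NOT v OR (v AND u)))
Counterexample to F1=>F2 is where F1=1 and F2=0.
Evaluate each row (bits = u,v,w,z, MSB first):
  row 0 [0000]: F1=0 F2=1 -> F1&~F2 -> 0
  row 1 [0001]: F1=1 F2=0 -> F1&~F2 -> 1
  row 2 [0010]: F1=0 F2=1 -> F1&~F2 -> 0
  row 3 [0011]: F1=1 F2=0 -> F1&~F2 -> 1
  row 4 [0100]: F1=1 F2=0 -> F1&~F2 -> 1
  row 5 [0101]: F1=1 F2=0 -> F1&~F2 -> 1
  row 6 [0110]: F1=1 F2=0 -> F1&~F2 -> 1
  row 7 [0111]: F1=1 F2=0 -> F1&~F2 -> 1
  row 8 [1000]: F1=0 F2=1 -> F1&~F2 -> 0
  row 9 [1001]: F1=1 F2=0 -> F1&~F2 -> 1
  row 10 [1010]: F1=0 F2=1 -> F1&~F2 -> 0
  row 11 [1011]: F1=1 F2=0 -> F1&~F2 -> 1
  row 12 [1100]: F1=1 F2=1 -> F1&~F2 -> 0
  row 13 [1101]: F1=1 F2=0 -> F1&~F2 -> 1
  row 14 [1110]: F1=1 F2=1 -> F1&~F2 -> 0
  row 15 [1111]: F1=1 F2=0 -> F1&~F2 -> 1
Full result column, 4 rows per line (u,v fixed per line; w,z runs 00..11 left to right):
  rows 0-3 [u,v=00]: 0101  = hex 5
  rows 4-7 [u,v=01]: 1111  = hex F
  rows 8-11 [u,v=10]: 0101  = hex 5
  rows 12-15 [u,v=11]: 0101  = hex 5
Counterexample vector (row 0 .. row 15) = 0101111101010101
Output column grouped in 4s = 0101 1111 0101 0101 = 0x5F55
Convert to decimal digit by digit (value = value*16 + digit):
  5 -> 5
  5*16 + 15 (F) = 95
  95*16 + 5 = 1525
  1525*16 + 5 = 24405
Decimal = 24405

24405


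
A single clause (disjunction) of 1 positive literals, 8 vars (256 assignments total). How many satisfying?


Step 1: Total=2^8=256
Step 2: Unsat when all 1 false: 2^7=128
Step 3: Sat=256-128=128

128


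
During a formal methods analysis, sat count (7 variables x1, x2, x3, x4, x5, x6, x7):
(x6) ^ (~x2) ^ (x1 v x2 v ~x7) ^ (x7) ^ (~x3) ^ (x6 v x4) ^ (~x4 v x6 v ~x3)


CNF with 7 clauses over 7 vars (128 assignments).
An assignment satisfies CNF iff every clause has >=1 true literal.
Check each row (bits = x1,x2,x3,x4,x5,x6,x7; clause T/F shown):
  row 0 [0000000]: clauses=FTTFTFT -> 0
  row 1 [0000001]: clauses=FTFTTFT -> 0
  row 2 [0000010]: clauses=TTTFTTT -> 0
  row 3 [0000011]: clauses=TTFTTTT -> 0
  row 4 [0000100]: clauses=FTTFTFT -> 0
  (every remaining row is evaluated the same way; all 128 results are listed next)
Full result column, 8 rows per line (x1,x2,x3,x4 fixed per line; x5,x6,x7 runs 000..111 left to right):
  rows 0-7 [x1,x2,x3,x4=0000]: 00000000  (ones: 0)
  rows 8-15 [x1,x2,x3,x4=0001]: 00000000  (ones: 0)
  rows 16-23 [x1,x2,x3,x4=0010]: 00000000  (ones: 0)
  rows 24-31 [x1,x2,x3,x4=0011]: 00000000  (ones: 0)
  rows 32-39 [x1,x2,x3,x4=0100]: 00000000  (ones: 0)
  rows 40-47 [x1,x2,x3,x4=0101]: 00000000  (ones: 0)
  rows 48-55 [x1,x2,x3,x4=0110]: 00000000  (ones: 0)
  rows 56-63 [x1,x2,x3,x4=0111]: 00000000  (ones: 0)
  rows 64-71 [x1,x2,x3,x4=1000]: 00010001  (ones: 2)
  rows 72-79 [x1,x2,x3,x4=1001]: 00010001  (ones: 2)
  rows 80-87 [x1,x2,x3,x4=1010]: 00000000  (ones: 0)
  rows 88-95 [x1,x2,x3,x4=1011]: 00000000  (ones: 0)
  rows 96-103 [x1,x2,x3,x4=1100]: 00000000  (ones: 0)
  rows 104-111 [x1,x2,x3,x4=1101]: 00000000  (ones: 0)
  rows 112-119 [x1,x2,x3,x4=1110]: 00000000  (ones: 0)
  rows 120-127 [x1,x2,x3,x4=1111]: 00000000  (ones: 0)
Satisfying assignments = 0+0+0+0+0+0+0+0+2+2+0+0+0+0+0+0 = 4

4


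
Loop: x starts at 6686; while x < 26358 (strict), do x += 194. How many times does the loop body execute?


Step 1: x goes from 6686 toward 26358 by 194; the body runs while x<26358, so iterations = ceil((bound-start)/step)
Step 2: Distance=19672
Step 3: ceil(19672/194)=102

102


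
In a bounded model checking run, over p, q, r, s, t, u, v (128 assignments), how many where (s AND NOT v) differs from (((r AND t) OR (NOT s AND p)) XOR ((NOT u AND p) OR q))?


F1 = (s AND NOT v)
F2 = (((r AND t) OR (NOT s AND p)) XOR ((NOT u AND p) OR q))
Evaluate both on each of 128 rows (bits = p,q,r,s,t,u,v):
  row 0 [0000000]: F1=0 F2=0 -> 0
  row 1 [0000001]: F1=0 F2=0 -> 0
  row 2 [0000010]: F1=0 F2=0 -> 0
  row 3 [0000011]: F1=0 F2=0 -> 0
  row 4 [0000100]: F1=0 F2=0 -> 0
  (every remaining row is evaluated the same way; all 128 results are listed next)
Full result column, 8 rows per line (p,q,r,s fixed per line; t,u,v runs 000..111 left to right):
  rows 0-7 [p,q,r,s=0000]: 00000000  (ones: 0)
  rows 8-15 [p,q,r,s=0001]: 10101010  (ones: 4)
  rows 16-23 [p,q,r,s=0010]: 00001111  (ones: 4)
  rows 24-31 [p,q,r,s=0011]: 10100101  (ones: 4)
  rows 32-39 [p,q,r,s=0100]: 11111111  (ones: 8)
  rows 40-47 [p,q,r,s=0101]: 01010101  (ones: 4)
  rows 48-55 [p,q,r,s=0110]: 11110000  (ones: 4)
  rows 56-63 [p,q,r,s=0111]: 01011010  (ones: 4)
  rows 64-71 [p,q,r,s=1000]: 00110011  (ones: 4)
  rows 72-79 [p,q,r,s=1001]: 01100110  (ones: 4)
  rows 80-87 [p,q,r,s=1010]: 00110011  (ones: 4)
  rows 88-95 [p,q,r,s=1011]: 01101001  (ones: 4)
  rows 96-103 [p,q,r,s=1100]: 00000000  (ones: 0)
  rows 104-111 [p,q,r,s=1101]: 01010101  (ones: 4)
  rows 112-119 [p,q,r,s=1110]: 00000000  (ones: 0)
  rows 120-127 [p,q,r,s=1111]: 01011010  (ones: 4)
Disagreements = 0+4+4+4+8+4+4+4+4+4+4+4+0+4+0+4 = 56

56


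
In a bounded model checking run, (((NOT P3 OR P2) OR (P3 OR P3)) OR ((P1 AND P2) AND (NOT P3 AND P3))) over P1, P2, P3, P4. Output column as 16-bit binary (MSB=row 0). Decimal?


Formula: (((NOT P3 OR P2) OR (P3 OR P3)) OR ((P1 AND P2) AND (NOT P3 AND P3))) over P1, P2, P3, P4 (16 rows)
Evaluate each row (bits = P1,P2,P3,P4, MSB first):
  row 0 [0000]: (((NOT 0 OR 0) OR (0 OR 0)) OR ((0 AND 0) AND (NOT 0 AND 0))) -> 1
  row 1 [0001]: (((NOT 0 OR 0) OR (0 OR 0)) OR ((0 AND 0) AND (NOT 0 AND 0))) -> 1
  row 2 [0010]: (((NOT 1 OR 0) OR (1 OR 1)) OR ((0 AND 0) AND (NOT 1 AND 1))) -> 1
  row 3 [0011]: (((NOT 1 OR 0) OR (1 OR 1)) OR ((0 AND 0) AND (NOT 1 AND 1))) -> 1
  row 4 [0100]: (((NOT 0 OR 1) OR (0 OR 0)) OR ((0 AND 1) AND (NOT 0 AND 0))) -> 1
  row 5 [0101]: (((NOT 0 OR 1) OR (0 OR 0)) OR ((0 AND 1) AND (NOT 0 AND 0))) -> 1
  row 6 [0110]: (((NOT 1 OR 1) OR (1 OR 1)) OR ((0 AND 1) AND (NOT 1 AND 1))) -> 1
  row 7 [0111]: (((NOT 1 OR 1) OR (1 OR 1)) OR ((0 AND 1) AND (NOT 1 AND 1))) -> 1
  row 8 [1000]: (((NOT 0 OR 0) OR (0 OR 0)) OR ((1 AND 0) AND (NOT 0 AND 0))) -> 1
  row 9 [1001]: (((NOT 0 OR 0) OR (0 OR 0)) OR ((1 AND 0) AND (NOT 0 AND 0))) -> 1
  row 10 [1010]: (((NOT 1 OR 0) OR (1 OR 1)) OR ((1 AND 0) AND (NOT 1 AND 1))) -> 1
  row 11 [1011]: (((NOT 1 OR 0) OR (1 OR 1)) OR ((1 AND 0) AND (NOT 1 AND 1))) -> 1
  row 12 [1100]: (((NOT 0 OR 1) OR (0 OR 0)) OR ((1 AND 1) AND (NOT 0 AND 0))) -> 1
  row 13 [1101]: (((NOT 0 OR 1) OR (0 OR 0)) OR ((1 AND 1) AND (NOT 0 AND 0))) -> 1
  row 14 [1110]: (((NOT 1 OR 1) OR (1 OR 1)) OR ((1 AND 1) AND (NOT 1 AND 1))) -> 1
  row 15 [1111]: (((NOT 1 OR 1) OR (1 OR 1)) OR ((1 AND 1) AND (NOT 1 AND 1))) -> 1
Full result column, 4 rows per line (P1,P2 fixed per line; P3,P4 runs 00..11 left to right):
  rows 0-3 [P1,P2=00]: 1111  = hex F
  rows 4-7 [P1,P2=01]: 1111  = hex F
  rows 8-11 [P1,P2=10]: 1111  = hex F
  rows 12-15 [P1,P2=11]: 1111  = hex F
Output column (row 0 .. row 15) = 1111111111111111
Output column grouped in 4s = 1111 1111 1111 1111 = 0xFFFF
Convert to decimal digit by digit (value = value*16 + digit):
  F -> 15
  15*16 + 15 (F) = 255
  255*16 + 15 (F) = 4095
  4095*16 + 15 (F) = 65535
Decimal = 65535

65535


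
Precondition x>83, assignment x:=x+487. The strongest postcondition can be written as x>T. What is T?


Formula: sp(P, x:=E) = exists old_x. (x = E[old_x/x]) AND P[old_x/x] (old_x is the value of x before the assignment; eliminate old_x by solving x = E[old_x/x] for old_x)
Step 1: Precondition P: x>83, i.e. old_x > 83
Step 2: Assignment gives x = old_x + 487, so old_x = x - 487
Step 3: Substitute into P: x - 487 > 83
Step 4: Simplify: x > 83+487 = 570

570


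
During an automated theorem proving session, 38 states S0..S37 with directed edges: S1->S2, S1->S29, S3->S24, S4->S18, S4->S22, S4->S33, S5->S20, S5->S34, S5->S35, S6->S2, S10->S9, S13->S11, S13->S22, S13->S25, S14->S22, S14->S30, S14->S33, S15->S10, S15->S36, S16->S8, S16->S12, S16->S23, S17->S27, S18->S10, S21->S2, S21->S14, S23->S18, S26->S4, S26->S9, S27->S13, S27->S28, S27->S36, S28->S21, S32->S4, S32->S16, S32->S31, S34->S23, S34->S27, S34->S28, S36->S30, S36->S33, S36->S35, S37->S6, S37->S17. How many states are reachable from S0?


BFS from S0:
  layer 0: {S0}
Reachable set: {S0}
Count = 1

1


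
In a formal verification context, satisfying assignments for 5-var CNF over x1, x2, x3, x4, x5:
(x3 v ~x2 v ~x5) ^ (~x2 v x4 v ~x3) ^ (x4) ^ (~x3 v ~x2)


CNF with 4 clauses over 5 vars (32 assignments).
An assignment satisfies CNF iff every clause has >=1 true literal.
Check each row (bits = x1,x2,x3,x4,x5; clause T/F shown):
  row 0 [00000]: clauses=TTFT -> 0
  row 1 [00001]: clauses=TTFT -> 0
  row 2 [00010]: clauses=TTTT -> 1
  row 3 [00011]: clauses=TTTT -> 1
  row 4 [00100]: clauses=TTFT -> 0
  row 5 [00101]: clauses=TTFT -> 0
  row 6 [00110]: clauses=TTTT -> 1
  row 7 [00111]: clauses=TTTT -> 1
  row 8 [01000]: clauses=TTFT -> 0
  row 9 [01001]: clauses=FTFT -> 0
  row 10 [01010]: clauses=TTTT -> 1
  row 11 [01011]: clauses=FTTT -> 0
  row 12 [01100]: clauses=TFFF -> 0
  row 13 [01101]: clauses=TFFF -> 0
  row 14 [01110]: clauses=TTTF -> 0
  row 15 [01111]: clauses=TTTF -> 0
  row 16 [10000]: clauses=TTFT -> 0
  row 17 [10001]: clauses=TTFT -> 0
  row 18 [10010]: clauses=TTTT -> 1
  row 19 [10011]: clauses=TTTT -> 1
  row 20 [10100]: clauses=TTFT -> 0
  row 21 [10101]: clauses=TTFT -> 0
  row 22 [10110]: clauses=TTTT -> 1
  row 23 [10111]: clauses=TTTT -> 1
  row 24 [11000]: clauses=TTFT -> 0
  row 25 [11001]: clauses=FTFT -> 0
  row 26 [11010]: clauses=TTTT -> 1
  row 27 [11011]: clauses=FTTT -> 0
  row 28 [11100]: clauses=TFFF -> 0
  row 29 [11101]: clauses=TFFF -> 0
  row 30 [11110]: clauses=TTTF -> 0
  row 31 [11111]: clauses=TTTF -> 0
Full result column, 8 rows per line (x1,x2 fixed per line; x3,x4,x5 runs 000..111 left to right):
  rows 0-7 [x1,x2=00]: 00110011  (ones: 4)
  rows 8-15 [x1,x2=01]: 00100000  (ones: 1)
  rows 16-23 [x1,x2=10]: 00110011  (ones: 4)
  rows 24-31 [x1,x2=11]: 00100000  (ones: 1)
Satisfying assignments = 4+1+4+1 = 10

10


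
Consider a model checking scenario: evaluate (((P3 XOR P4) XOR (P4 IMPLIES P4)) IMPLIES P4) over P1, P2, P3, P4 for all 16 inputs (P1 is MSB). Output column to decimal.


Formula: (((P3 XOR P4) XOR (P4 IMPLIES P4)) IMPLIES P4) over P1, P2, P3, P4 (16 rows)
Evaluate each row (bits = P1,P2,P3,P4, MSB first):
  row 0 [0000]: (((0 XOR 0) XOR (0 IMPLIES 0)) IMPLIES 0) -> 0
  row 1 [0001]: (((0 XOR 1) XOR (1 IMPLIES 1)) IMPLIES 1) -> 1
  row 2 [0010]: (((1 XOR 0) XOR (0 IMPLIES 0)) IMPLIES 0) -> 1
  row 3 [0011]: (((1 XOR 1) XOR (1 IMPLIES 1)) IMPLIES 1) -> 1
  row 4 [0100]: (((0 XOR 0) XOR (0 IMPLIES 0)) IMPLIES 0) -> 0
  row 5 [0101]: (((0 XOR 1) XOR (1 IMPLIES 1)) IMPLIES 1) -> 1
  row 6 [0110]: (((1 XOR 0) XOR (0 IMPLIES 0)) IMPLIES 0) -> 1
  row 7 [0111]: (((1 XOR 1) XOR (1 IMPLIES 1)) IMPLIES 1) -> 1
  row 8 [1000]: (((0 XOR 0) XOR (0 IMPLIES 0)) IMPLIES 0) -> 0
  row 9 [1001]: (((0 XOR 1) XOR (1 IMPLIES 1)) IMPLIES 1) -> 1
  row 10 [1010]: (((1 XOR 0) XOR (0 IMPLIES 0)) IMPLIES 0) -> 1
  row 11 [1011]: (((1 XOR 1) XOR (1 IMPLIES 1)) IMPLIES 1) -> 1
  row 12 [1100]: (((0 XOR 0) XOR (0 IMPLIES 0)) IMPLIES 0) -> 0
  row 13 [1101]: (((0 XOR 1) XOR (1 IMPLIES 1)) IMPLIES 1) -> 1
  row 14 [1110]: (((1 XOR 0) XOR (0 IMPLIES 0)) IMPLIES 0) -> 1
  row 15 [1111]: (((1 XOR 1) XOR (1 IMPLIES 1)) IMPLIES 1) -> 1
Full result column, 4 rows per line (P1,P2 fixed per line; P3,P4 runs 00..11 left to right):
  rows 0-3 [P1,P2=00]: 0111  = hex 7
  rows 4-7 [P1,P2=01]: 0111  = hex 7
  rows 8-11 [P1,P2=10]: 0111  = hex 7
  rows 12-15 [P1,P2=11]: 0111  = hex 7
Output column (row 0 .. row 15) = 0111011101110111
Output column grouped in 4s = 0111 0111 0111 0111 = 0x7777
Convert to decimal digit by digit (value = value*16 + digit):
  7 -> 7
  7*16 + 7 = 119
  119*16 + 7 = 1911
  1911*16 + 7 = 30583
Decimal = 30583

30583


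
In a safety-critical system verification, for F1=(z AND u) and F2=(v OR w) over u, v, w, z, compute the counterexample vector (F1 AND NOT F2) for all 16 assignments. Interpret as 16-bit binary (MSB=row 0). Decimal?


F1 = (z AND u)
F2 = (v OR w)
Counterexample to F1=>F2 is where F1=1 and F2=0.
Evaluate each row (bits = u,v,w,z, MSB first):
  row 0 [0000]: F1=0 F2=0 -> F1&~F2 -> 0
  row 1 [0001]: F1=0 F2=0 -> F1&~F2 -> 0
  row 2 [0010]: F1=0 F2=1 -> F1&~F2 -> 0
  row 3 [0011]: F1=0 F2=1 -> F1&~F2 -> 0
  row 4 [0100]: F1=0 F2=1 -> F1&~F2 -> 0
  row 5 [0101]: F1=0 F2=1 -> F1&~F2 -> 0
  row 6 [0110]: F1=0 F2=1 -> F1&~F2 -> 0
  row 7 [0111]: F1=0 F2=1 -> F1&~F2 -> 0
  row 8 [1000]: F1=0 F2=0 -> F1&~F2 -> 0
  row 9 [1001]: F1=1 F2=0 -> F1&~F2 -> 1
  row 10 [1010]: F1=0 F2=1 -> F1&~F2 -> 0
  row 11 [1011]: F1=1 F2=1 -> F1&~F2 -> 0
  row 12 [1100]: F1=0 F2=1 -> F1&~F2 -> 0
  row 13 [1101]: F1=1 F2=1 -> F1&~F2 -> 0
  row 14 [1110]: F1=0 F2=1 -> F1&~F2 -> 0
  row 15 [1111]: F1=1 F2=1 -> F1&~F2 -> 0
Full result column, 4 rows per line (u,v fixed per line; w,z runs 00..11 left to right):
  rows 0-3 [u,v=00]: 0000  = hex 0
  rows 4-7 [u,v=01]: 0000  = hex 0
  rows 8-11 [u,v=10]: 0100  = hex 4
  rows 12-15 [u,v=11]: 0000  = hex 0
Counterexample vector (row 0 .. row 15) = 0000000001000000
Output column grouped in 4s = 0000 0000 0100 0000 = 0x0040
Convert to decimal digit by digit (value = value*16 + digit):
  0 -> 0
  0*16 + 0 = 0
  0*16 + 4 = 4
  4*16 + 0 = 64
Decimal = 64

64


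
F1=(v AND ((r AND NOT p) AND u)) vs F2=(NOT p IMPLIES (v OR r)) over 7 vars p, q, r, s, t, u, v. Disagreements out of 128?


F1 = (v AND ((r AND NOT p) AND u))
F2 = (NOT p IMPLIES (v OR r))
Evaluate both on each of 128 rows (bits = p,q,r,s,t,u,v):
  row 0 [0000000]: F1=0 F2=0 -> 0
  row 1 [0000001]: F1=0 F2=1 (differ) -> 1
  row 2 [0000010]: F1=0 F2=0 -> 0
  row 3 [0000011]: F1=0 F2=1 (differ) -> 1
  row 4 [0000100]: F1=0 F2=0 -> 0
  (every remaining row is evaluated the same way; all 128 results are listed next)
Full result column, 8 rows per line (p,q,r,s fixed per line; t,u,v runs 000..111 left to right):
  rows 0-7 [p,q,r,s=0000]: 01010101  (ones: 4)
  rows 8-15 [p,q,r,s=0001]: 01010101  (ones: 4)
  rows 16-23 [p,q,r,s=0010]: 11101110  (ones: 6)
  rows 24-31 [p,q,r,s=0011]: 11101110  (ones: 6)
  rows 32-39 [p,q,r,s=0100]: 01010101  (ones: 4)
  rows 40-47 [p,q,r,s=0101]: 01010101  (ones: 4)
  rows 48-55 [p,q,r,s=0110]: 11101110  (ones: 6)
  rows 56-63 [p,q,r,s=0111]: 11101110  (ones: 6)
  rows 64-71 [p,q,r,s=1000]: 11111111  (ones: 8)
  rows 72-79 [p,q,r,s=1001]: 11111111  (ones: 8)
  rows 80-87 [p,q,r,s=1010]: 11111111  (ones: 8)
  rows 88-95 [p,q,r,s=1011]: 11111111  (ones: 8)
  rows 96-103 [p,q,r,s=1100]: 11111111  (ones: 8)
  rows 104-111 [p,q,r,s=1101]: 11111111  (ones: 8)
  rows 112-119 [p,q,r,s=1110]: 11111111  (ones: 8)
  rows 120-127 [p,q,r,s=1111]: 11111111  (ones: 8)
Disagreements = 4+4+6+6+4+4+6+6+8+8+8+8+8+8+8+8 = 104

104


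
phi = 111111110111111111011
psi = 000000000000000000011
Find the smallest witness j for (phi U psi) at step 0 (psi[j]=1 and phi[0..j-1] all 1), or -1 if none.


(phi U psi) at 0: need smallest j with psi[j]=1 and phi[i]=1 for all i in [0,j).
Scan from step 0:
  step 0: phi=1, psi=0 -> continue
  step 1: phi=1, psi=0 -> continue
  step 2: phi=1, psi=0 -> continue
  step 3: phi=1, psi=0 -> continue
  step 8: phi=0 -> phi-prefix broken from here
  step 19: psi=1 but phi already failed -> not a witness
  step 20: psi=1 but phi already failed -> not a witness
  end of trace: no witness -> -1
Witness step = -1

-1


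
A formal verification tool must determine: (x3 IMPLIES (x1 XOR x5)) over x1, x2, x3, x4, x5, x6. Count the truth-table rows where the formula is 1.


Formula: (x3 IMPLIES (x1 XOR x5)) over 6 vars (64 rows)
Evaluate each row (x1, x2, x3, x4, x5, x6 as bits, MSB first):
  row 0 [000000]: (0 IMPLIES (0 XOR 0)) -> 1
  row 1 [000001]: (0 IMPLIES (0 XOR 0)) -> 1
  row 2 [000010]: (0 IMPLIES (0 XOR 1)) -> 1
  row 3 [000011]: (0 IMPLIES (0 XOR 1)) -> 1
  row 4 [000100]: (0 IMPLIES (0 XOR 0)) -> 1
  (every remaining row is evaluated the same way; all 64 results are listed next)
Full result column, 8 rows per line (x1,x2,x3 fixed per line; x4,x5,x6 runs 000..111 left to right):
  rows 0-7 [x1,x2,x3=000]: 11111111  (ones: 8)
  rows 8-15 [x1,x2,x3=001]: 00110011  (ones: 4)
  rows 16-23 [x1,x2,x3=010]: 11111111  (ones: 8)
  rows 24-31 [x1,x2,x3=011]: 00110011  (ones: 4)
  rows 32-39 [x1,x2,x3=100]: 11111111  (ones: 8)
  rows 40-47 [x1,x2,x3=101]: 11001100  (ones: 4)
  rows 48-55 [x1,x2,x3=110]: 11111111  (ones: 8)
  rows 56-63 [x1,x2,x3=111]: 11001100  (ones: 4)
Count of 1-rows = 8+4+8+4+8+4+8+4 = 48

48


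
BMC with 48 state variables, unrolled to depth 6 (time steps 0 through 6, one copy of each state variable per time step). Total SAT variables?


BMC unrolls to depth k, creating one copy of each state var for steps 0..k.
Step count = 6 + 1 = 7 (steps 0 through 6)
Vars per step = 48
Total = 48 * 7 = 336

336


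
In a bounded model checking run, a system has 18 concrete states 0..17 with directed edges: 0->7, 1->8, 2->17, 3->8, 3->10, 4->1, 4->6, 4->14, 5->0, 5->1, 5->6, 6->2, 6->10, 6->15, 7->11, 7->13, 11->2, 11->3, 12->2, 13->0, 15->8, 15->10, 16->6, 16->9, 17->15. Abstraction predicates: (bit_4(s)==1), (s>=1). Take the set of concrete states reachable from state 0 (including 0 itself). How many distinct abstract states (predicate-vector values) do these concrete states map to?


BFS from 0:
Concrete reachable: {0, 2, 3, 7, 8, 10, 11, 13, 15, 17}
Abstract via predicates (bit_4(s)==1), (s>=1):
  (0,0) <- {0}
  (0,1) <- {2, 3, 7, 8, 10, 11, 13, 15}
  (1,1) <- {17}
Distinct abstract states = 3

3


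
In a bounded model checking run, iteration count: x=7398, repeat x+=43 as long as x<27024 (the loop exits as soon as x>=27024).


Step 1: x goes from 7398 toward 27024 by 43; the body runs while x<27024, so iterations = ceil((bound-start)/step)
Step 2: Distance=19626
Step 3: ceil(19626/43)=457

457


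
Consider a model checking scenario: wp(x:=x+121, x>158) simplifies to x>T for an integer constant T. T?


Formula: wp(x:=E, P) = P[E/x] (substitute E for x in postcondition)
Step 1: Postcondition: x>158
Step 2: Substitute x+121 for x: x+121>158
Step 3: Solve for x: x > 158-121 = 37

37


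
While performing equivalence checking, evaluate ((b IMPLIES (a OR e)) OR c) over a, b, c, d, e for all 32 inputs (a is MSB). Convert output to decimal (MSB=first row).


Formula: ((b IMPLIES (a OR e)) OR c) over a, b, c, d, e (32 rows)
Evaluate each row (bits = a,b,c,d,e, MSB first):
  row 0 [00000]: ((0 IMPLIES (0 OR 0)) OR 0) -> 1
  row 1 [00001]: ((0 IMPLIES (0 OR 1)) OR 0) -> 1
  row 2 [00010]: ((0 IMPLIES (0 OR 0)) OR 0) -> 1
  row 3 [00011]: ((0 IMPLIES (0 OR 1)) OR 0) -> 1
  row 4 [00100]: ((0 IMPLIES (0 OR 0)) OR 1) -> 1
  row 5 [00101]: ((0 IMPLIES (0 OR 1)) OR 1) -> 1
  row 6 [00110]: ((0 IMPLIES (0 OR 0)) OR 1) -> 1
  row 7 [00111]: ((0 IMPLIES (0 OR 1)) OR 1) -> 1
  row 8 [01000]: ((1 IMPLIES (0 OR 0)) OR 0) -> 0
  row 9 [01001]: ((1 IMPLIES (0 OR 1)) OR 0) -> 1
  row 10 [01010]: ((1 IMPLIES (0 OR 0)) OR 0) -> 0
  row 11 [01011]: ((1 IMPLIES (0 OR 1)) OR 0) -> 1
  row 12 [01100]: ((1 IMPLIES (0 OR 0)) OR 1) -> 1
  row 13 [01101]: ((1 IMPLIES (0 OR 1)) OR 1) -> 1
  row 14 [01110]: ((1 IMPLIES (0 OR 0)) OR 1) -> 1
  row 15 [01111]: ((1 IMPLIES (0 OR 1)) OR 1) -> 1
  row 16 [10000]: ((0 IMPLIES (1 OR 0)) OR 0) -> 1
  row 17 [10001]: ((0 IMPLIES (1 OR 1)) OR 0) -> 1
  row 18 [10010]: ((0 IMPLIES (1 OR 0)) OR 0) -> 1
  row 19 [10011]: ((0 IMPLIES (1 OR 1)) OR 0) -> 1
  row 20 [10100]: ((0 IMPLIES (1 OR 0)) OR 1) -> 1
  row 21 [10101]: ((0 IMPLIES (1 OR 1)) OR 1) -> 1
  row 22 [10110]: ((0 IMPLIES (1 OR 0)) OR 1) -> 1
  row 23 [10111]: ((0 IMPLIES (1 OR 1)) OR 1) -> 1
  row 24 [11000]: ((1 IMPLIES (1 OR 0)) OR 0) -> 1
  row 25 [11001]: ((1 IMPLIES (1 OR 1)) OR 0) -> 1
  row 26 [11010]: ((1 IMPLIES (1 OR 0)) OR 0) -> 1
  row 27 [11011]: ((1 IMPLIES (1 OR 1)) OR 0) -> 1
  row 28 [11100]: ((1 IMPLIES (1 OR 0)) OR 1) -> 1
  row 29 [11101]: ((1 IMPLIES (1 OR 1)) OR 1) -> 1
  row 30 [11110]: ((1 IMPLIES (1 OR 0)) OR 1) -> 1
  row 31 [11111]: ((1 IMPLIES (1 OR 1)) OR 1) -> 1
Full result column, 4 rows per line (a,b,c fixed per line; d,e runs 00..11 left to right):
  rows 0-3 [a,b,c=000]: 1111  = hex F
  rows 4-7 [a,b,c=001]: 1111  = hex F
  rows 8-11 [a,b,c=010]: 0101  = hex 5
  rows 12-15 [a,b,c=011]: 1111  = hex F
  rows 16-19 [a,b,c=100]: 1111  = hex F
  rows 20-23 [a,b,c=101]: 1111  = hex F
  rows 24-27 [a,b,c=110]: 1111  = hex F
  rows 28-31 [a,b,c=111]: 1111  = hex F
Output column (row 0 .. row 31) = 11111111010111111111111111111111
Output column grouped in 4s = 1111 1111 0101 1111 1111 1111 1111 1111 = 0xFF5FFFFF
Convert to decimal digit by digit (value = value*16 + digit):
  F -> 15
  15*16 + 15 (F) = 255
  255*16 + 5 = 4085
  4085*16 + 15 (F) = 65375
  65375*16 + 15 (F) = 1046015
  1046015*16 + 15 (F) = 16736255
  16736255*16 + 15 (F) = 267780095
  267780095*16 + 15 (F) = 4284481535
Decimal = 4284481535

4284481535


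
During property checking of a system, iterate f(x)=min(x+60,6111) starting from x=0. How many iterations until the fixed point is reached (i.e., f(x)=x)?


Step 1: x=0, cap=6111, increment=60
Step 2: x grows by 60 each step until capped at 6111; fixed point is x=6111
Step 3: iterations = ceil(6111/60) = 102

102


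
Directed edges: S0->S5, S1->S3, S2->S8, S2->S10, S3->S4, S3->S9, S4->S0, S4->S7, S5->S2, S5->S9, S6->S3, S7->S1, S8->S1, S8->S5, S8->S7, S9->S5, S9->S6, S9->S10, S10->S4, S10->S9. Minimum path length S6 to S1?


BFS layer-by-layer from S6:
  dist 0: {S6}
  dist 1: {S3}
  dist 2: {S4, S9}
  dist 3: {S0, S5, S7, S10}
  dist 4: {S1, S2}
  -> S1 reached at distance 4
Shortest path length = 4

4


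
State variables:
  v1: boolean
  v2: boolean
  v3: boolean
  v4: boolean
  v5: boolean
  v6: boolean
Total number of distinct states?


State space = product of domain sizes of all variables.
Domain sizes:
  v1 (boolean): 2
  v2 (boolean): 2
  v3 (boolean): 2
  v4 (boolean): 2
  v5 (boolean): 2
  v6 (boolean): 2
Product = 2 * 2 * 2 * 2 * 2 * 2 = 64

64


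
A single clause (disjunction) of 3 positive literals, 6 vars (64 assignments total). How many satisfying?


Step 1: Total=2^6=64
Step 2: Unsat when all 3 false: 2^3=8
Step 3: Sat=64-8=56

56


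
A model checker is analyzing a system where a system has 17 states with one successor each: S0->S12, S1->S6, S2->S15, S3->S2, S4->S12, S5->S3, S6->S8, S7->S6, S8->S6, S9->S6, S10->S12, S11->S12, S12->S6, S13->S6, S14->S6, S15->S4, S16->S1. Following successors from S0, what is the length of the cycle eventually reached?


Trace from S0 until a state repeats:
  S0 -> S12 -> S6 -> S8 -> S6
S6 first seen at step 2, revisited at step 4.
Cycle length = 4 - 2 = 2

2


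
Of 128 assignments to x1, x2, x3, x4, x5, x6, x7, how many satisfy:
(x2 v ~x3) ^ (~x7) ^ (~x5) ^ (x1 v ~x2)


CNF with 4 clauses over 7 vars (128 assignments).
An assignment satisfies CNF iff every clause has >=1 true literal.
Check each row (bits = x1,x2,x3,x4,x5,x6,x7; clause T/F shown):
  row 0 [0000000]: clauses=TTTT -> 1
  row 1 [0000001]: clauses=TFTT -> 0
  row 2 [0000010]: clauses=TTTT -> 1
  row 3 [0000011]: clauses=TFTT -> 0
  row 4 [0000100]: clauses=TTFT -> 0
  (every remaining row is evaluated the same way; all 128 results are listed next)
Full result column, 8 rows per line (x1,x2,x3,x4 fixed per line; x5,x6,x7 runs 000..111 left to right):
  rows 0-7 [x1,x2,x3,x4=0000]: 10100000  (ones: 2)
  rows 8-15 [x1,x2,x3,x4=0001]: 10100000  (ones: 2)
  rows 16-23 [x1,x2,x3,x4=0010]: 00000000  (ones: 0)
  rows 24-31 [x1,x2,x3,x4=0011]: 00000000  (ones: 0)
  rows 32-39 [x1,x2,x3,x4=0100]: 00000000  (ones: 0)
  rows 40-47 [x1,x2,x3,x4=0101]: 00000000  (ones: 0)
  rows 48-55 [x1,x2,x3,x4=0110]: 00000000  (ones: 0)
  rows 56-63 [x1,x2,x3,x4=0111]: 00000000  (ones: 0)
  rows 64-71 [x1,x2,x3,x4=1000]: 10100000  (ones: 2)
  rows 72-79 [x1,x2,x3,x4=1001]: 10100000  (ones: 2)
  rows 80-87 [x1,x2,x3,x4=1010]: 00000000  (ones: 0)
  rows 88-95 [x1,x2,x3,x4=1011]: 00000000  (ones: 0)
  rows 96-103 [x1,x2,x3,x4=1100]: 10100000  (ones: 2)
  rows 104-111 [x1,x2,x3,x4=1101]: 10100000  (ones: 2)
  rows 112-119 [x1,x2,x3,x4=1110]: 10100000  (ones: 2)
  rows 120-127 [x1,x2,x3,x4=1111]: 10100000  (ones: 2)
Satisfying assignments = 2+2+0+0+0+0+0+0+2+2+0+0+2+2+2+2 = 16

16


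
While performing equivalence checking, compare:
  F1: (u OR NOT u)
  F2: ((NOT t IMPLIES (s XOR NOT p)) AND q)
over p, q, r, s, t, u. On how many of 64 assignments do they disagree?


F1 = (u OR NOT u)
F2 = ((NOT t IMPLIES (s XOR NOT p)) AND q)
Evaluate both on each of 64 rows (bits = p,q,r,s,t,u):
  row 0 [000000]: F1=1 F2=0 (differ) -> 1
  row 1 [000001]: F1=1 F2=0 (differ) -> 1
  row 2 [000010]: F1=1 F2=0 (differ) -> 1
  row 3 [000011]: F1=1 F2=0 (differ) -> 1
  row 4 [000100]: F1=1 F2=0 (differ) -> 1
  (every remaining row is evaluated the same way; all 64 results are listed next)
Full result column, 8 rows per line (p,q,r fixed per line; s,t,u runs 000..111 left to right):
  rows 0-7 [p,q,r=000]: 11111111  (ones: 8)
  rows 8-15 [p,q,r=001]: 11111111  (ones: 8)
  rows 16-23 [p,q,r=010]: 00001100  (ones: 2)
  rows 24-31 [p,q,r=011]: 00001100  (ones: 2)
  rows 32-39 [p,q,r=100]: 11111111  (ones: 8)
  rows 40-47 [p,q,r=101]: 11111111  (ones: 8)
  rows 48-55 [p,q,r=110]: 11000000  (ones: 2)
  rows 56-63 [p,q,r=111]: 11000000  (ones: 2)
Disagreements = 8+8+2+2+8+8+2+2 = 40

40


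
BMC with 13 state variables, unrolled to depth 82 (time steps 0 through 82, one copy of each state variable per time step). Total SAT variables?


BMC unrolls to depth k, creating one copy of each state var for steps 0..k.
Step count = 82 + 1 = 83 (steps 0 through 82)
Vars per step = 13
Total = 13 * 83 = 1079

1079


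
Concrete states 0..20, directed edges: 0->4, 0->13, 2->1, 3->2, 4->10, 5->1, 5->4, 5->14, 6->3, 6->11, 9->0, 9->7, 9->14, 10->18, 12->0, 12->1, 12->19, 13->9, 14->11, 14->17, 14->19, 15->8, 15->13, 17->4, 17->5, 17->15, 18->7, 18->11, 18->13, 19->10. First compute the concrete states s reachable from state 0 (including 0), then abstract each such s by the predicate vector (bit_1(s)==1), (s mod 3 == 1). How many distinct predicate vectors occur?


BFS from 0:
Concrete reachable: {0, 1, 4, 5, 7, 8, 9, 10, 11, 13, 14, 15, 17, 18, 19}
Abstract via predicates (bit_1(s)==1), (s mod 3 == 1):
  (0,0) <- {0, 5, 8, 9, 17}
  (0,1) <- {1, 4, 13}
  (1,0) <- {11, 14, 15, 18}
  (1,1) <- {7, 10, 19}
Distinct abstract states = 4

4


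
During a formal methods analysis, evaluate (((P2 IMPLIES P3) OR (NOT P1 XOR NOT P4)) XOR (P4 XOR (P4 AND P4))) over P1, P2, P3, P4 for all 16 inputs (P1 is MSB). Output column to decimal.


Formula: (((P2 IMPLIES P3) OR (NOT P1 XOR NOT P4)) XOR (P4 XOR (P4 AND P4))) over P1, P2, P3, P4 (16 rows)
Evaluate each row (bits = P1,P2,P3,P4, MSB first):
  row 0 [0000]: (((0 IMPLIES 0) OR (NOT 0 XOR NOT 0)) XOR (0 XOR (0 AND 0))) -> 1
  row 1 [0001]: (((0 IMPLIES 0) OR (NOT 0 XOR NOT 1)) XOR (1 XOR (1 AND 1))) -> 1
  row 2 [0010]: (((0 IMPLIES 1) OR (NOT 0 XOR NOT 0)) XOR (0 XOR (0 AND 0))) -> 1
  row 3 [0011]: (((0 IMPLIES 1) OR (NOT 0 XOR NOT 1)) XOR (1 XOR (1 AND 1))) -> 1
  row 4 [0100]: (((1 IMPLIES 0) OR (NOT 0 XOR NOT 0)) XOR (0 XOR (0 AND 0))) -> 0
  row 5 [0101]: (((1 IMPLIES 0) OR (NOT 0 XOR NOT 1)) XOR (1 XOR (1 AND 1))) -> 1
  row 6 [0110]: (((1 IMPLIES 1) OR (NOT 0 XOR NOT 0)) XOR (0 XOR (0 AND 0))) -> 1
  row 7 [0111]: (((1 IMPLIES 1) OR (NOT 0 XOR NOT 1)) XOR (1 XOR (1 AND 1))) -> 1
  row 8 [1000]: (((0 IMPLIES 0) OR (NOT 1 XOR NOT 0)) XOR (0 XOR (0 AND 0))) -> 1
  row 9 [1001]: (((0 IMPLIES 0) OR (NOT 1 XOR NOT 1)) XOR (1 XOR (1 AND 1))) -> 1
  row 10 [1010]: (((0 IMPLIES 1) OR (NOT 1 XOR NOT 0)) XOR (0 XOR (0 AND 0))) -> 1
  row 11 [1011]: (((0 IMPLIES 1) OR (NOT 1 XOR NOT 1)) XOR (1 XOR (1 AND 1))) -> 1
  row 12 [1100]: (((1 IMPLIES 0) OR (NOT 1 XOR NOT 0)) XOR (0 XOR (0 AND 0))) -> 1
  row 13 [1101]: (((1 IMPLIES 0) OR (NOT 1 XOR NOT 1)) XOR (1 XOR (1 AND 1))) -> 0
  row 14 [1110]: (((1 IMPLIES 1) OR (NOT 1 XOR NOT 0)) XOR (0 XOR (0 AND 0))) -> 1
  row 15 [1111]: (((1 IMPLIES 1) OR (NOT 1 XOR NOT 1)) XOR (1 XOR (1 AND 1))) -> 1
Full result column, 4 rows per line (P1,P2 fixed per line; P3,P4 runs 00..11 left to right):
  rows 0-3 [P1,P2=00]: 1111  = hex F
  rows 4-7 [P1,P2=01]: 0111  = hex 7
  rows 8-11 [P1,P2=10]: 1111  = hex F
  rows 12-15 [P1,P2=11]: 1011  = hex B
Output column (row 0 .. row 15) = 1111011111111011
Output column grouped in 4s = 1111 0111 1111 1011 = 0xF7FB
Convert to decimal digit by digit (value = value*16 + digit):
  F -> 15
  15*16 + 7 = 247
  247*16 + 15 (F) = 3967
  3967*16 + 11 (B) = 63483
Decimal = 63483

63483


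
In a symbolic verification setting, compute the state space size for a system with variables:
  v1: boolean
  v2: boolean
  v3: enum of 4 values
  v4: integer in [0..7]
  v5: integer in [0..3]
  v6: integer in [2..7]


State space = product of domain sizes of all variables.
Domain sizes:
  v1 (boolean): 2
  v2 (boolean): 2
  v3 (enum of 4 values): 4
  v4 (integer in [0..7]): 8
  v5 (integer in [0..3]): 4
  v6 (integer in [2..7]): 6
Product = 2 * 2 * 4 * 8 * 4 * 6 = 3072

3072


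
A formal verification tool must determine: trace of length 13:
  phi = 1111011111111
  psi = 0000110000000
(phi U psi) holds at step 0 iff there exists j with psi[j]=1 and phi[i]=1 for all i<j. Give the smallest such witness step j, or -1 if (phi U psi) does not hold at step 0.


(phi U psi) at 0: need smallest j with psi[j]=1 and phi[i]=1 for all i in [0,j).
Scan from step 0:
  step 0: phi=1, psi=0 -> continue
  step 1: phi=1, psi=0 -> continue
  step 2: phi=1, psi=0 -> continue
  step 3: phi=1, psi=0 -> continue
  step 4: psi=1 and phi held for [0,4) -> witness found
Witness step = 4

4


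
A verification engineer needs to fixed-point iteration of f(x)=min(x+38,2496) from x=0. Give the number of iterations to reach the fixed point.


Step 1: x=0, cap=2496, increment=38
Step 2: x grows by 38 each step until capped at 2496; fixed point is x=2496
Step 3: iterations = ceil(2496/38) = 66

66


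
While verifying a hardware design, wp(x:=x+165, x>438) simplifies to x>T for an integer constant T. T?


Formula: wp(x:=E, P) = P[E/x] (substitute E for x in postcondition)
Step 1: Postcondition: x>438
Step 2: Substitute x+165 for x: x+165>438
Step 3: Solve for x: x > 438-165 = 273

273


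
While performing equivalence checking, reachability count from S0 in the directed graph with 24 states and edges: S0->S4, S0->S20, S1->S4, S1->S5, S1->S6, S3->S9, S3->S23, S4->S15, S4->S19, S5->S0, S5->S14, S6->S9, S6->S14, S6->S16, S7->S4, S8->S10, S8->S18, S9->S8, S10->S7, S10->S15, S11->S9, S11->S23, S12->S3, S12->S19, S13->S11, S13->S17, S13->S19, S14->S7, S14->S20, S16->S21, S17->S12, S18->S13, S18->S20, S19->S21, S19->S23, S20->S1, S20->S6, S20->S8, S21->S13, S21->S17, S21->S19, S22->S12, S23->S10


BFS from S0:
  layer 0: {S0}
  layer 1: {S4, S20}
  layer 2: {S1, S6, S8, S15, S19}
  layer 3: {S5, S9, S10, S14, S16, S18, S21, S23}
  layer 4: {S7, S13, S17}
  layer 5: {S11, S12}
  layer 6: {S3}
Reachable set: {S0, S1, S3, S4, S5, S6, S7, S8, S9, S10, S11, S12, S13, S14, S15, S16, S17, S18, S19, S20, S21, S23}
Count = 22

22
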